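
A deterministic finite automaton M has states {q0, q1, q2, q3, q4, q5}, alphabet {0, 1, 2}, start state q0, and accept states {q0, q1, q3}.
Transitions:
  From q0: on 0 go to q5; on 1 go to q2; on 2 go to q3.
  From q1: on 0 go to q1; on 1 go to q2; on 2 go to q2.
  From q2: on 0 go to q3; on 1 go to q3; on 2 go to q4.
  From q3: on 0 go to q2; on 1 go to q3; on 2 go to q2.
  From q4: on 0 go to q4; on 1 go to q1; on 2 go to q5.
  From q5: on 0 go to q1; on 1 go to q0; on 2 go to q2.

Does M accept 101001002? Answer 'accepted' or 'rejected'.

rejected

q0 --1--> q2
q2 --0--> q3
q3 --1--> q3
q3 --0--> q2
q2 --0--> q3
q3 --1--> q3
q3 --0--> q2
q2 --0--> q3
q3 --2--> q2
End in state q2, which is not an accepting state.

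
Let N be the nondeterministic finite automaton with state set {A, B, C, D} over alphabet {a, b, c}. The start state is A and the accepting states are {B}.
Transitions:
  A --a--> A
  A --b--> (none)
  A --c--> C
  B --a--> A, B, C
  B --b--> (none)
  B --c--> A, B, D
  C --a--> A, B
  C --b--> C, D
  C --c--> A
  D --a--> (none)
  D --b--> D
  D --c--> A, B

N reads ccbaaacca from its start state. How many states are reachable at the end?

0

Start: {A}
read c: {C}
read c: {A}
read b: {}
The reachable set is empty and stays empty for the remaining 6 symbols.
Final reachable set {} has 0 states.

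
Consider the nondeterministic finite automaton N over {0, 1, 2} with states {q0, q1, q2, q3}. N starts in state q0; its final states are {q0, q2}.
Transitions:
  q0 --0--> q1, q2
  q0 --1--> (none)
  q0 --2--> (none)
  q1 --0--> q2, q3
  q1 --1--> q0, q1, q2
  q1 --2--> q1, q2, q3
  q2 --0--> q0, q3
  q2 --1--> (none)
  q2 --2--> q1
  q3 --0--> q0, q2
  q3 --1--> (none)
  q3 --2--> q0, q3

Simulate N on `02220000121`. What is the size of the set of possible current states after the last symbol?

3

Start: {q0}
read 0: {q1, q2}
read 2: {q1, q2, q3}
read 2: {q0, q1, q2, q3}
read 2: {q0, q1, q2, q3}
read 0: {q0, q1, q2, q3}
read 0: {q0, q1, q2, q3}
read 0: {q0, q1, q2, q3}
read 0: {q0, q1, q2, q3}
read 1: {q0, q1, q2}
read 2: {q1, q2, q3}
read 1: {q0, q1, q2}
Final reachable set {q0, q1, q2} has 3 states.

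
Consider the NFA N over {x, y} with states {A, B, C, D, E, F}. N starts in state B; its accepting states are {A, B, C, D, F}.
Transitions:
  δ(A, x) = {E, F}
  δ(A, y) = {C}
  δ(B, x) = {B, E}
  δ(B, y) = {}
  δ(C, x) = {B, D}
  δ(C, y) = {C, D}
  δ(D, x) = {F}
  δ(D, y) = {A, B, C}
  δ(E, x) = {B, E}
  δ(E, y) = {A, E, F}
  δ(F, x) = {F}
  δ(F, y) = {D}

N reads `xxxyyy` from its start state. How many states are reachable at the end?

6

Start: {B}
read x: {B, E}
read x: {B, E}
read x: {B, E}
read y: {A, E, F}
read y: {A, C, D, E, F}
read y: {A, B, C, D, E, F}
Final reachable set {A, B, C, D, E, F} has 6 states.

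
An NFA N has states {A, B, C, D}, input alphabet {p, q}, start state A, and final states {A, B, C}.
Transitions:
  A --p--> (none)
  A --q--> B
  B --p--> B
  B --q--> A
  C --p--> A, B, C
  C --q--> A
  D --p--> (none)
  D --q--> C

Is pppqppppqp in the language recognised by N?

rejected

Start: {A}
read p: {}
The reachable set is empty and stays empty for the remaining 9 symbols.
Reachable ∩ accepting = {} — empty.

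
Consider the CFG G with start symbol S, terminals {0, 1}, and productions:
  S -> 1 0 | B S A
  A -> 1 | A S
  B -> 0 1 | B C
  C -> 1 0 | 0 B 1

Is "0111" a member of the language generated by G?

no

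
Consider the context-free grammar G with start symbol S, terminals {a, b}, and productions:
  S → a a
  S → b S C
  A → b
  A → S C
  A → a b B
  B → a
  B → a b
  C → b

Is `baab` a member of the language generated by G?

yes

S ⇒ bSC ⇒ baaC ⇒ baab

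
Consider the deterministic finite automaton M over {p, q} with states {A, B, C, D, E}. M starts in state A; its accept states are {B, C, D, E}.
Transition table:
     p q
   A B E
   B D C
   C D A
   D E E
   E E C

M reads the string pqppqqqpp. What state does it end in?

E

A --p--> B
B --q--> C
C --p--> D
D --p--> E
E --q--> C
C --q--> A
A --q--> E
E --p--> E
E --p--> E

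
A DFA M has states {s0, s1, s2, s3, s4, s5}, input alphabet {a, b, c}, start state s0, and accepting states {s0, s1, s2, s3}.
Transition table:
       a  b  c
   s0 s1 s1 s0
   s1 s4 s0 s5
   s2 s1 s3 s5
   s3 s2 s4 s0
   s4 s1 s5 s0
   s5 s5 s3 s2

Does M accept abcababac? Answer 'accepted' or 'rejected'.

s0 --a--> s1
s1 --b--> s0
s0 --c--> s0
s0 --a--> s1
s1 --b--> s0
s0 --a--> s1
s1 --b--> s0
s0 --a--> s1
s1 --c--> s5
End in state s5, which is not an accepting state.

rejected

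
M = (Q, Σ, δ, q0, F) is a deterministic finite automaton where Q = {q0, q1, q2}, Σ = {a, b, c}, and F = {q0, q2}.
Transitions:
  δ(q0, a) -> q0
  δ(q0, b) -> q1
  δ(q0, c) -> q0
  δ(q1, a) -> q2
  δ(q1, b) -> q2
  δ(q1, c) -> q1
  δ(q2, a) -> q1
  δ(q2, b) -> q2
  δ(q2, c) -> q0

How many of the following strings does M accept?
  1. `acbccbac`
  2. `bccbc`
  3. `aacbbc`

2

`acbccbac`: rejected
`bccbc`: accepted
`aacbbc`: accepted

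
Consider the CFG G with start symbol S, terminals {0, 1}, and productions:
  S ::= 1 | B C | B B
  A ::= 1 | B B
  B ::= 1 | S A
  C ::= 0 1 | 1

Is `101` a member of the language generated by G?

yes

S ⇒ BC ⇒ 1C ⇒ 101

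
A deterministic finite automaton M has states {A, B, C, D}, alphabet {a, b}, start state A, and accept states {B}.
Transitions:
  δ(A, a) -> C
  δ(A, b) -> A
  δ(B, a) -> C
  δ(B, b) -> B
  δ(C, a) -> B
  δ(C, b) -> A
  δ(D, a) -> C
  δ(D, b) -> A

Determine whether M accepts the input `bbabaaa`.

A --b--> A
A --b--> A
A --a--> C
C --b--> A
A --a--> C
C --a--> B
B --a--> C
End in state C, which is not an accepting state.

rejected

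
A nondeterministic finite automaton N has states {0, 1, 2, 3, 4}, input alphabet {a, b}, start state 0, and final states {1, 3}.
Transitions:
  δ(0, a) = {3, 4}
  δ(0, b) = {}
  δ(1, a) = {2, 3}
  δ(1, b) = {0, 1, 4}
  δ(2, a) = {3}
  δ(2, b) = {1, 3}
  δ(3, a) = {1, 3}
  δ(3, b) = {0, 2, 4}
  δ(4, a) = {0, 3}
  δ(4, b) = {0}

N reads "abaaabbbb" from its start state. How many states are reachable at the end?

Start: {0}
read a: {3, 4}
read b: {0, 2, 4}
read a: {0, 3, 4}
read a: {0, 1, 3, 4}
read a: {0, 1, 2, 3, 4}
read b: {0, 1, 2, 3, 4}
read b: {0, 1, 2, 3, 4}
read b: {0, 1, 2, 3, 4}
read b: {0, 1, 2, 3, 4}
Final reachable set {0, 1, 2, 3, 4} has 5 states.

5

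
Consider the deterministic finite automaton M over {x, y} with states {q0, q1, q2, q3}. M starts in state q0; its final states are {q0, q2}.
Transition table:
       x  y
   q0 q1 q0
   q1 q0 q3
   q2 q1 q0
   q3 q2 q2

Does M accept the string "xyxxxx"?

rejected

q0 --x--> q1
q1 --y--> q3
q3 --x--> q2
q2 --x--> q1
q1 --x--> q0
q0 --x--> q1
End in state q1, which is not an accepting state.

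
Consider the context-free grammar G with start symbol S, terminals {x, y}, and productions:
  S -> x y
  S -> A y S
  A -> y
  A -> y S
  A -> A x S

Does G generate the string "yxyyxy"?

S ⇒ AyS ⇒ ySyS ⇒ yxyyS ⇒ yxyyxy

yes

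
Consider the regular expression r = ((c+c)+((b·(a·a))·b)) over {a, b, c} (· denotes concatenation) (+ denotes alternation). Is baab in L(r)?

yes

The right alternative ((b·(a·a))·b) matches baab.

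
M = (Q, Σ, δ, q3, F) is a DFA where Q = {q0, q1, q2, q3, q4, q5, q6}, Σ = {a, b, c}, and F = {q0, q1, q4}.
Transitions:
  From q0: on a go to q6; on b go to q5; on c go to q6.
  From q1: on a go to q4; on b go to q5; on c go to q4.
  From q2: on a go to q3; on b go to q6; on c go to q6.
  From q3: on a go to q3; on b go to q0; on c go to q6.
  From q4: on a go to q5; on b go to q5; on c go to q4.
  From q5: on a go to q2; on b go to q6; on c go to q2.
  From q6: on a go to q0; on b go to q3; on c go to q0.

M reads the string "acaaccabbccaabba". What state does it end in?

q6

q3 --a--> q3
q3 --c--> q6
q6 --a--> q0
q0 --a--> q6
q6 --c--> q0
q0 --c--> q6
q6 --a--> q0
q0 --b--> q5
q5 --b--> q6
q6 --c--> q0
q0 --c--> q6
q6 --a--> q0
q0 --a--> q6
q6 --b--> q3
q3 --b--> q0
q0 --a--> q6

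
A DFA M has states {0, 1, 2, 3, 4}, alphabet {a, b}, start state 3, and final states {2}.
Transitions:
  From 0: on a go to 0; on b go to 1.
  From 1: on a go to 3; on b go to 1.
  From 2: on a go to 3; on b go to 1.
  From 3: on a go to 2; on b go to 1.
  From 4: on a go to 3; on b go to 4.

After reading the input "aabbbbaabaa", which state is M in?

2

3 --a--> 2
2 --a--> 3
3 --b--> 1
1 --b--> 1
1 --b--> 1
1 --b--> 1
1 --a--> 3
3 --a--> 2
2 --b--> 1
1 --a--> 3
3 --a--> 2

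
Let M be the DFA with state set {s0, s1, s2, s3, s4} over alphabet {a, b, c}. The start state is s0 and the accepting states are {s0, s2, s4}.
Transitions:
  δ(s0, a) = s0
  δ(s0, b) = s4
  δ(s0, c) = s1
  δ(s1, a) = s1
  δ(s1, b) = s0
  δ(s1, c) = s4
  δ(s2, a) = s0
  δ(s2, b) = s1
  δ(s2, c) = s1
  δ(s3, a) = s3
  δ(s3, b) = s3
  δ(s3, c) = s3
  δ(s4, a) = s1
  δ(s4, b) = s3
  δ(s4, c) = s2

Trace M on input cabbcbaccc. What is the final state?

s0 --c--> s1
s1 --a--> s1
s1 --b--> s0
s0 --b--> s4
s4 --c--> s2
s2 --b--> s1
s1 --a--> s1
s1 --c--> s4
s4 --c--> s2
s2 --c--> s1

s1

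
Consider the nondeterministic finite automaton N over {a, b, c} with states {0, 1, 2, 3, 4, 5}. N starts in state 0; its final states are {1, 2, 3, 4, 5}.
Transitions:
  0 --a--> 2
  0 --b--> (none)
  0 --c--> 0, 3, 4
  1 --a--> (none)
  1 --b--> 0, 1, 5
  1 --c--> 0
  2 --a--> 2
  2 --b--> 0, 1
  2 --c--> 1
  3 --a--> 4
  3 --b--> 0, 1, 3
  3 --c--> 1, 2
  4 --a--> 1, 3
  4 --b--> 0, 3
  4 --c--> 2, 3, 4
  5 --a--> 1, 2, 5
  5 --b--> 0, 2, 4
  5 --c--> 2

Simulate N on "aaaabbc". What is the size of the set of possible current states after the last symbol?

Start: {0}
read a: {2}
read a: {2}
read a: {2}
read a: {2}
read b: {0, 1}
read b: {0, 1, 5}
read c: {0, 2, 3, 4}
Final reachable set {0, 2, 3, 4} has 4 states.

4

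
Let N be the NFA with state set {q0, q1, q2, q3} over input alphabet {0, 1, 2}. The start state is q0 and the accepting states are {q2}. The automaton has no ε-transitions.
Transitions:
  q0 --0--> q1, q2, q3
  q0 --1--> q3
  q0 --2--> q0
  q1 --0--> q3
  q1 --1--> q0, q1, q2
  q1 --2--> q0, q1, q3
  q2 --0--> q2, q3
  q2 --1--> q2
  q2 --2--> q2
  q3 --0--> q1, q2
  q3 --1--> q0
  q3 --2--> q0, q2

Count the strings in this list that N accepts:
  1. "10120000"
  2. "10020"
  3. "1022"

"10120000": accepted
"10020": accepted
"1022": accepted

3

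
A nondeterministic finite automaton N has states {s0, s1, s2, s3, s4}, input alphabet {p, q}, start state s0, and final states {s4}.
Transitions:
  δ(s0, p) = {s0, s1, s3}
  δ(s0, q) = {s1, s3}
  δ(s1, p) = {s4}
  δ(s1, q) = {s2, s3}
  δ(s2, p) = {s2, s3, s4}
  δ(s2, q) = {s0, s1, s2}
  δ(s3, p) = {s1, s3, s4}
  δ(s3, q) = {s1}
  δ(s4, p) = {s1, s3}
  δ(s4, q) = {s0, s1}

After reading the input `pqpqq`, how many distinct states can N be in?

Start: {s0}
read p: {s0, s1, s3}
read q: {s1, s2, s3}
read p: {s1, s2, s3, s4}
read q: {s0, s1, s2, s3}
read q: {s0, s1, s2, s3}
Final reachable set {s0, s1, s2, s3} has 4 states.

4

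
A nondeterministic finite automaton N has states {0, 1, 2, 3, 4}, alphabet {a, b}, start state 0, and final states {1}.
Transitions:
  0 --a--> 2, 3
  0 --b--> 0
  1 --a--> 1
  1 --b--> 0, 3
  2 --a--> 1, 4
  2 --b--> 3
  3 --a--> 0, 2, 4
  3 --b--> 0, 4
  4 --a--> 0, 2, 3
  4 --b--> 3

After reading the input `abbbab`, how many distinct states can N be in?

Start: {0}
read a: {2, 3}
read b: {0, 3, 4}
read b: {0, 3, 4}
read b: {0, 3, 4}
read a: {0, 2, 3, 4}
read b: {0, 3, 4}
Final reachable set {0, 3, 4} has 3 states.

3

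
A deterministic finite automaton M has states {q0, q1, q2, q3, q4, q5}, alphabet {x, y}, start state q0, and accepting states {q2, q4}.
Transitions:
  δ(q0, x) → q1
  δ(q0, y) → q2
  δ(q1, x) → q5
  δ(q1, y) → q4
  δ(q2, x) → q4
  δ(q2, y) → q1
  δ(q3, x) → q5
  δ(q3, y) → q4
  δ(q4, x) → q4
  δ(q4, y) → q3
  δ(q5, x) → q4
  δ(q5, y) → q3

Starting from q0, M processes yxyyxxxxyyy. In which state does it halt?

q3

q0 --y--> q2
q2 --x--> q4
q4 --y--> q3
q3 --y--> q4
q4 --x--> q4
q4 --x--> q4
q4 --x--> q4
q4 --x--> q4
q4 --y--> q3
q3 --y--> q4
q4 --y--> q3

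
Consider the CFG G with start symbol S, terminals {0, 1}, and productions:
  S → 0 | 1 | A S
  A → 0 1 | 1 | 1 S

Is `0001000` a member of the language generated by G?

no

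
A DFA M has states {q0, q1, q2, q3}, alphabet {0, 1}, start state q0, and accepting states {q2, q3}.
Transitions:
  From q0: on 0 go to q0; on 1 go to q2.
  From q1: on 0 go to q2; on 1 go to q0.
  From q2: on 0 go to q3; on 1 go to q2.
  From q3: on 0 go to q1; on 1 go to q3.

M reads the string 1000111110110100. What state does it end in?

q0 --1--> q2
q2 --0--> q3
q3 --0--> q1
q1 --0--> q2
q2 --1--> q2
q2 --1--> q2
q2 --1--> q2
q2 --1--> q2
q2 --1--> q2
q2 --0--> q3
q3 --1--> q3
q3 --1--> q3
q3 --0--> q1
q1 --1--> q0
q0 --0--> q0
q0 --0--> q0

q0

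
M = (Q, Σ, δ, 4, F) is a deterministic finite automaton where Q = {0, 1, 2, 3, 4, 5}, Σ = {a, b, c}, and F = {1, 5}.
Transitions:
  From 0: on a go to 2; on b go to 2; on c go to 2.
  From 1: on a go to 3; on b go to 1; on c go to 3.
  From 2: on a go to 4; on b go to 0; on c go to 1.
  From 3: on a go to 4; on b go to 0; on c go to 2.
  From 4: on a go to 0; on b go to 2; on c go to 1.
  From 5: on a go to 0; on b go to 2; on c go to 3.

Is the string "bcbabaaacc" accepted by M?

accepted

4 --b--> 2
2 --c--> 1
1 --b--> 1
1 --a--> 3
3 --b--> 0
0 --a--> 2
2 --a--> 4
4 --a--> 0
0 --c--> 2
2 --c--> 1
End in state 1, which is an accepting state.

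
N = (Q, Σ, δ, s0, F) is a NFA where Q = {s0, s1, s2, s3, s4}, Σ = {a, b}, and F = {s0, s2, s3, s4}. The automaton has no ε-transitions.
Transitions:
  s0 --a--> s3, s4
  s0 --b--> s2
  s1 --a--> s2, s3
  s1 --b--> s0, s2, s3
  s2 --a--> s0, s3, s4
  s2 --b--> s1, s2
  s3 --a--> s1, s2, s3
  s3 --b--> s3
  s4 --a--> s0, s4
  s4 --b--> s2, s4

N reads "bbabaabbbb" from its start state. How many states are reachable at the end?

5

Start: {s0}
read b: {s2}
read b: {s1, s2}
read a: {s0, s2, s3, s4}
read b: {s1, s2, s3, s4}
read a: {s0, s1, s2, s3, s4}
read a: {s0, s1, s2, s3, s4}
read b: {s0, s1, s2, s3, s4}
read b: {s0, s1, s2, s3, s4}
read b: {s0, s1, s2, s3, s4}
read b: {s0, s1, s2, s3, s4}
Final reachable set {s0, s1, s2, s3, s4} has 5 states.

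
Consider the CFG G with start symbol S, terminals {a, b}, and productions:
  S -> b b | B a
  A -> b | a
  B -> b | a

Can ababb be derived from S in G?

no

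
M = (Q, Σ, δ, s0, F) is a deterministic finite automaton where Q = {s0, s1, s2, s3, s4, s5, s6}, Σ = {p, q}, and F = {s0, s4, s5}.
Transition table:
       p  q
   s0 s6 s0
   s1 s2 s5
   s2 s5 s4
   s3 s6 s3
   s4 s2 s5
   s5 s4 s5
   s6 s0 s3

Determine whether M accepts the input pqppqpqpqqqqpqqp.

s0 --p--> s6
s6 --q--> s3
s3 --p--> s6
s6 --p--> s0
s0 --q--> s0
s0 --p--> s6
s6 --q--> s3
s3 --p--> s6
s6 --q--> s3
s3 --q--> s3
s3 --q--> s3
s3 --q--> s3
s3 --p--> s6
s6 --q--> s3
s3 --q--> s3
s3 --p--> s6
End in state s6, which is not an accepting state.

rejected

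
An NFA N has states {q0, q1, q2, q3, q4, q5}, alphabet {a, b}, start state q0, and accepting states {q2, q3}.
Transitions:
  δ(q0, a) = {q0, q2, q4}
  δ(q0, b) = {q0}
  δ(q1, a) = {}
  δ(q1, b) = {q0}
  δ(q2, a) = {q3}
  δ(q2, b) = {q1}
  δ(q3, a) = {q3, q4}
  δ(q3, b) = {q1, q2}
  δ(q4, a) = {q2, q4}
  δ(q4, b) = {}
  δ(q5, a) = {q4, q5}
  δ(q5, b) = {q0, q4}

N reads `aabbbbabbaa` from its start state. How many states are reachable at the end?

Start: {q0}
read a: {q0, q2, q4}
read a: {q0, q2, q3, q4}
read b: {q0, q1, q2}
read b: {q0, q1}
read b: {q0}
read b: {q0}
read a: {q0, q2, q4}
read b: {q0, q1}
read b: {q0}
read a: {q0, q2, q4}
read a: {q0, q2, q3, q4}
Final reachable set {q0, q2, q3, q4} has 4 states.

4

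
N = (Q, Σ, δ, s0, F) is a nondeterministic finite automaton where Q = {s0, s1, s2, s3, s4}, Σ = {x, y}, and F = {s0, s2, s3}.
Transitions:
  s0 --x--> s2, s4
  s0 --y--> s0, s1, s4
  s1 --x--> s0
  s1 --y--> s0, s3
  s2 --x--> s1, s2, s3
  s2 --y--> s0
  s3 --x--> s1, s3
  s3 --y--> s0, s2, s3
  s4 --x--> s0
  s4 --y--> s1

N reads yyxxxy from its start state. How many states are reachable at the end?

Start: {s0}
read y: {s0, s1, s4}
read y: {s0, s1, s3, s4}
read x: {s0, s1, s2, s3, s4}
read x: {s0, s1, s2, s3, s4}
read x: {s0, s1, s2, s3, s4}
read y: {s0, s1, s2, s3, s4}
Final reachable set {s0, s1, s2, s3, s4} has 5 states.

5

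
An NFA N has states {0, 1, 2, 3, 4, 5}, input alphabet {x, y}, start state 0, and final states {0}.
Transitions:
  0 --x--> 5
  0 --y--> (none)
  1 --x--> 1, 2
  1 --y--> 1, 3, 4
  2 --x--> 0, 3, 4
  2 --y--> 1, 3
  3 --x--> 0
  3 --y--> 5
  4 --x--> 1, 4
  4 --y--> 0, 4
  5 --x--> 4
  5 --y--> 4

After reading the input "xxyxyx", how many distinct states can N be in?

Start: {0}
read x: {5}
read x: {4}
read y: {0, 4}
read x: {1, 4, 5}
read y: {0, 1, 3, 4}
read x: {0, 1, 2, 4, 5}
Final reachable set {0, 1, 2, 4, 5} has 5 states.

5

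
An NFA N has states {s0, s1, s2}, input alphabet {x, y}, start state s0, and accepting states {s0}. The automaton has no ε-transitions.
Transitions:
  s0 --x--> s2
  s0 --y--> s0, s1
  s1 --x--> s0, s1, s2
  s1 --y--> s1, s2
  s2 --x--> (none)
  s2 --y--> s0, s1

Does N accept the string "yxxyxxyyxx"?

Start: {s0}
read y: {s0, s1}
read x: {s0, s1, s2}
read x: {s0, s1, s2}
read y: {s0, s1, s2}
read x: {s0, s1, s2}
read x: {s0, s1, s2}
read y: {s0, s1, s2}
read y: {s0, s1, s2}
read x: {s0, s1, s2}
read x: {s0, s1, s2}
Reachable ∩ accepting = {s0} — nonempty.

accepted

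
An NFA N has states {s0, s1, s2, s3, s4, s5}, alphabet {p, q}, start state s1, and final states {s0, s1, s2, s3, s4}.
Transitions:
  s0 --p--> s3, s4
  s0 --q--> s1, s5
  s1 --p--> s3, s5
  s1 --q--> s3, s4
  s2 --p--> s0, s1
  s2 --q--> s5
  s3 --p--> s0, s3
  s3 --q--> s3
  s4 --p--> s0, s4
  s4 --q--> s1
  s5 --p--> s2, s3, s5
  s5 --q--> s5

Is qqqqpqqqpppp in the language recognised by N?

Start: {s1}
read q: {s3, s4}
read q: {s1, s3}
read q: {s3, s4}
read q: {s1, s3}
read p: {s0, s3, s5}
read q: {s1, s3, s5}
read q: {s3, s4, s5}
read q: {s1, s3, s5}
read p: {s0, s2, s3, s5}
read p: {s0, s1, s2, s3, s4, s5}
read p: {s0, s1, s2, s3, s4, s5}
read p: {s0, s1, s2, s3, s4, s5}
Reachable ∩ accepting = {s0, s1, s2, s3, s4} — nonempty.

accepted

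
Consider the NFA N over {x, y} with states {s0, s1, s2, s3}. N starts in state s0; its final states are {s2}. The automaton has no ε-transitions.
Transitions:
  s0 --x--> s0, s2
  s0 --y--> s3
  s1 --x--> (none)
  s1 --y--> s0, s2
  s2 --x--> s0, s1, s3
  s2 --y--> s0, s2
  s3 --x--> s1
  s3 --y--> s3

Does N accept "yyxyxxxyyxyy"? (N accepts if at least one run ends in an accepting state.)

Start: {s0}
read y: {s3}
read y: {s3}
read x: {s1}
read y: {s0, s2}
read x: {s0, s1, s2, s3}
read x: {s0, s1, s2, s3}
read x: {s0, s1, s2, s3}
read y: {s0, s2, s3}
read y: {s0, s2, s3}
read x: {s0, s1, s2, s3}
read y: {s0, s2, s3}
read y: {s0, s2, s3}
Reachable ∩ accepting = {s2} — nonempty.

accepted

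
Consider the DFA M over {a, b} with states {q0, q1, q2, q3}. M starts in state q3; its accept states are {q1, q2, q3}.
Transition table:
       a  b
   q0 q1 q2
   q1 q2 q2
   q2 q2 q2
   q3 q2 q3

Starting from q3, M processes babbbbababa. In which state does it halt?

q3 --b--> q3
q3 --a--> q2
q2 --b--> q2
q2 --b--> q2
q2 --b--> q2
q2 --b--> q2
q2 --a--> q2
q2 --b--> q2
q2 --a--> q2
q2 --b--> q2
q2 --a--> q2

q2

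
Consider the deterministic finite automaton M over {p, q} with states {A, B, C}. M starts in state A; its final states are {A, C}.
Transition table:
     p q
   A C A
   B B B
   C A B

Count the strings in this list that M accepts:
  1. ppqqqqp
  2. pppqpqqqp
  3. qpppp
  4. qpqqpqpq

ppqqqqp: accepted
pppqpqqqp: rejected
qpppp: accepted
qpqqpqpq: rejected

2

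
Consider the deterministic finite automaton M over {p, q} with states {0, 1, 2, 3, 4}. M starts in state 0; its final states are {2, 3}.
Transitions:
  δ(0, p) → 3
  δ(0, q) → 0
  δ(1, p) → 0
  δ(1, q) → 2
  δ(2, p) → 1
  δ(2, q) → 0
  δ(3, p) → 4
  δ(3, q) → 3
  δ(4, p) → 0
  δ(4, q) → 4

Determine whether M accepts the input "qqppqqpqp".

0 --q--> 0
0 --q--> 0
0 --p--> 3
3 --p--> 4
4 --q--> 4
4 --q--> 4
4 --p--> 0
0 --q--> 0
0 --p--> 3
End in state 3, which is an accepting state.

accepted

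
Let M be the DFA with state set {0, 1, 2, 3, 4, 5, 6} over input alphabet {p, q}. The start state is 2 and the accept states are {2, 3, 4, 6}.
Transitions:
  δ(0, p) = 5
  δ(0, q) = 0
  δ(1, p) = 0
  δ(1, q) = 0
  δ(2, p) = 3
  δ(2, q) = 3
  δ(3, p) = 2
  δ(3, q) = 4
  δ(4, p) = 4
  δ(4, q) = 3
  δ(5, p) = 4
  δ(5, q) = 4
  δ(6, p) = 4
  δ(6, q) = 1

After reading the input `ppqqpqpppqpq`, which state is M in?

3

2 --p--> 3
3 --p--> 2
2 --q--> 3
3 --q--> 4
4 --p--> 4
4 --q--> 3
3 --p--> 2
2 --p--> 3
3 --p--> 2
2 --q--> 3
3 --p--> 2
2 --q--> 3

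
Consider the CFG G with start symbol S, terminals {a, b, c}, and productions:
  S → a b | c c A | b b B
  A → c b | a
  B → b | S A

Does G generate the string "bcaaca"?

no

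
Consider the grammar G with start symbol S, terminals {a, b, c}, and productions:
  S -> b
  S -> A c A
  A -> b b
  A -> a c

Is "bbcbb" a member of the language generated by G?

S ⇒ AcA ⇒ bbcA ⇒ bbcbb

yes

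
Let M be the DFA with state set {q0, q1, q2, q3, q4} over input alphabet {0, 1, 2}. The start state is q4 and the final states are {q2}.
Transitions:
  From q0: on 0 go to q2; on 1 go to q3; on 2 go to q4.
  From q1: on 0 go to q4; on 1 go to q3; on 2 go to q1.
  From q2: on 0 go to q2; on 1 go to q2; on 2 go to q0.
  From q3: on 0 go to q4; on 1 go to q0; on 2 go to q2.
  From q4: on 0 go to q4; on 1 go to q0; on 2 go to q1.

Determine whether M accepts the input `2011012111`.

rejected

q4 --2--> q1
q1 --0--> q4
q4 --1--> q0
q0 --1--> q3
q3 --0--> q4
q4 --1--> q0
q0 --2--> q4
q4 --1--> q0
q0 --1--> q3
q3 --1--> q0
End in state q0, which is not an accepting state.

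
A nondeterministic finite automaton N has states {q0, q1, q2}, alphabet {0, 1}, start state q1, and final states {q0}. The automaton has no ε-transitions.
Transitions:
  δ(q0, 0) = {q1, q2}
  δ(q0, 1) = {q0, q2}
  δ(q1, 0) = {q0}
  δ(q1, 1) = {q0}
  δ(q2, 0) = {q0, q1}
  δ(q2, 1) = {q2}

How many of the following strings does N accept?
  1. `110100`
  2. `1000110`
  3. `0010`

`110100`: accepted
`1000110`: accepted
`0010`: accepted

3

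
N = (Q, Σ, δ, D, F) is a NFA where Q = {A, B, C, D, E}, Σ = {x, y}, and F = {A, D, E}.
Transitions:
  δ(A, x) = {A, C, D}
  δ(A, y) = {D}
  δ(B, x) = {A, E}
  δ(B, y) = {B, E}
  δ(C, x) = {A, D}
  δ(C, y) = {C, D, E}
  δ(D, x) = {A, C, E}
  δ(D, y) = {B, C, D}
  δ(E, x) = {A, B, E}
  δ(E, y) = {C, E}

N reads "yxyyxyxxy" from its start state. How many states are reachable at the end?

4

Start: {D}
read y: {B, C, D}
read x: {A, C, D, E}
read y: {B, C, D, E}
read y: {B, C, D, E}
read x: {A, B, C, D, E}
read y: {B, C, D, E}
read x: {A, B, C, D, E}
read x: {A, B, C, D, E}
read y: {B, C, D, E}
Final reachable set {B, C, D, E} has 4 states.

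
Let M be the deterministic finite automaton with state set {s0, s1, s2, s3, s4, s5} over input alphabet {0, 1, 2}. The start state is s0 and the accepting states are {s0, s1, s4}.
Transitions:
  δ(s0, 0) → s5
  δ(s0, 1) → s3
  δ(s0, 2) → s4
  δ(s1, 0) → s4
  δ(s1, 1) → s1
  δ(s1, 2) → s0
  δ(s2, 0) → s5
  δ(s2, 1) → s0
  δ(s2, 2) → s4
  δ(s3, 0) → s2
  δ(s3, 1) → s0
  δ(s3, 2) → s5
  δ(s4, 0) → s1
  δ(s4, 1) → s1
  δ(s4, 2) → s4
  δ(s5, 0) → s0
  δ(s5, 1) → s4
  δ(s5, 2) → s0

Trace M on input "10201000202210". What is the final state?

s4

s0 --1--> s3
s3 --0--> s2
s2 --2--> s4
s4 --0--> s1
s1 --1--> s1
s1 --0--> s4
s4 --0--> s1
s1 --0--> s4
s4 --2--> s4
s4 --0--> s1
s1 --2--> s0
s0 --2--> s4
s4 --1--> s1
s1 --0--> s4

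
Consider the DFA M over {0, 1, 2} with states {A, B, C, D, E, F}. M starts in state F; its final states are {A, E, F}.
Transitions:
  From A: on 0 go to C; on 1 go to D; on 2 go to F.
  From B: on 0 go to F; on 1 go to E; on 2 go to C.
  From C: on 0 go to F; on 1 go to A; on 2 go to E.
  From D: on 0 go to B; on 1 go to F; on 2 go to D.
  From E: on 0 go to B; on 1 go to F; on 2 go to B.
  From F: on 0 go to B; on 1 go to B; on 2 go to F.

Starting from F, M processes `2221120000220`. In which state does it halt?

F --2--> F
F --2--> F
F --2--> F
F --1--> B
B --1--> E
E --2--> B
B --0--> F
F --0--> B
B --0--> F
F --0--> B
B --2--> C
C --2--> E
E --0--> B

B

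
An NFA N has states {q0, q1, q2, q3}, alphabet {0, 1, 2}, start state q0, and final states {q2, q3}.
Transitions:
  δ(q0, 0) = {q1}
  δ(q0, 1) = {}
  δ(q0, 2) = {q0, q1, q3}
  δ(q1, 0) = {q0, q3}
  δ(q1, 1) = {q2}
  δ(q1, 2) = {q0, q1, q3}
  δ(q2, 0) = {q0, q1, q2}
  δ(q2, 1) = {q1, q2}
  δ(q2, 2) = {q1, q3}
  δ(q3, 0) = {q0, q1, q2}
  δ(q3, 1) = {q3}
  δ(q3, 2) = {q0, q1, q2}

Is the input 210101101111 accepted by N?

Start: {q0}
read 2: {q0, q1, q3}
read 1: {q2, q3}
read 0: {q0, q1, q2}
read 1: {q1, q2}
read 0: {q0, q1, q2, q3}
read 1: {q1, q2, q3}
read 1: {q1, q2, q3}
read 0: {q0, q1, q2, q3}
read 1: {q1, q2, q3}
read 1: {q1, q2, q3}
read 1: {q1, q2, q3}
read 1: {q1, q2, q3}
Reachable ∩ accepting = {q2, q3} — nonempty.

accepted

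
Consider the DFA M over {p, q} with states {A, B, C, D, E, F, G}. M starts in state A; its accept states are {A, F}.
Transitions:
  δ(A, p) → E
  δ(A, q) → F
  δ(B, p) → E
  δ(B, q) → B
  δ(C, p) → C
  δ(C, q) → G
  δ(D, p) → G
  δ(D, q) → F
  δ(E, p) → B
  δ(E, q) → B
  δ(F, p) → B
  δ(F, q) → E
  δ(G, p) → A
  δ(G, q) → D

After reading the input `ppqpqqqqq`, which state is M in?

B

A --p--> E
E --p--> B
B --q--> B
B --p--> E
E --q--> B
B --q--> B
B --q--> B
B --q--> B
B --q--> B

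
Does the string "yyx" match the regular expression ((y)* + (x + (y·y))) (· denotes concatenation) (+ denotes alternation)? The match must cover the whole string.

no

Neither (y)* nor (x+(y·y)) matches yyx.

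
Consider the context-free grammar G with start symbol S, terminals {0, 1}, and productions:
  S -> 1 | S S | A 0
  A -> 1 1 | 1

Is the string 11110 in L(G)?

S ⇒ SS ⇒ SSS ⇒ 1SS ⇒ 11S ⇒ 11A0 ⇒ 11110

yes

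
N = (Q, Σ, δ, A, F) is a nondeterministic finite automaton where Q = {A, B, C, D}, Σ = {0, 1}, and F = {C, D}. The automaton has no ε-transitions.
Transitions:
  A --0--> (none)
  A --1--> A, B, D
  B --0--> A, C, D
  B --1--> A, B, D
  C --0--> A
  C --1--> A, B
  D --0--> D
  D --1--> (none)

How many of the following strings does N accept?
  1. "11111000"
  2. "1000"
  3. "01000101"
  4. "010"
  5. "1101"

"11111000": accepted
"1000": accepted
"01000101": rejected
"010": rejected
"1101": accepted

3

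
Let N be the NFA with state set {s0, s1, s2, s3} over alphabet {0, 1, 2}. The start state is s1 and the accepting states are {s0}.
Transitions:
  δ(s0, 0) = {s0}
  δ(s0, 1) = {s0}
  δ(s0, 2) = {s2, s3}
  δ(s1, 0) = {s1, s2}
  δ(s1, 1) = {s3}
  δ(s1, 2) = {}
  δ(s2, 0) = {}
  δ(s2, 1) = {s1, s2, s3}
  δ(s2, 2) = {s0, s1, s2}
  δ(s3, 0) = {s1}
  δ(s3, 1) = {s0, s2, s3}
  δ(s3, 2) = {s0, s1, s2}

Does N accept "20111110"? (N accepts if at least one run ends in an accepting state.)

rejected

Start: {s1}
read 2: {}
The reachable set is empty and stays empty for the remaining 7 symbols.
Reachable ∩ accepting = {} — empty.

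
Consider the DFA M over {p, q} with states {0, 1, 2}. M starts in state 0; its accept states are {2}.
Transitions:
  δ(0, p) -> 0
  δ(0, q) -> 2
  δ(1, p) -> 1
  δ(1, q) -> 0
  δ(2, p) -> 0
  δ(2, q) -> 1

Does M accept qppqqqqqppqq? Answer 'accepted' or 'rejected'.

0 --q--> 2
2 --p--> 0
0 --p--> 0
0 --q--> 2
2 --q--> 1
1 --q--> 0
0 --q--> 2
2 --q--> 1
1 --p--> 1
1 --p--> 1
1 --q--> 0
0 --q--> 2
End in state 2, which is an accepting state.

accepted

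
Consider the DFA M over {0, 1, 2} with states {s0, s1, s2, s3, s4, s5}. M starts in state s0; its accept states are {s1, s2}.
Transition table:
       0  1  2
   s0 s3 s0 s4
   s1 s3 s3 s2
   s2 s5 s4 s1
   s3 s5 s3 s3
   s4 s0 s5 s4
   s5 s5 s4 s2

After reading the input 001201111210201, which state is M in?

s4

s0 --0--> s3
s3 --0--> s5
s5 --1--> s4
s4 --2--> s4
s4 --0--> s0
s0 --1--> s0
s0 --1--> s0
s0 --1--> s0
s0 --1--> s0
s0 --2--> s4
s4 --1--> s5
s5 --0--> s5
s5 --2--> s2
s2 --0--> s5
s5 --1--> s4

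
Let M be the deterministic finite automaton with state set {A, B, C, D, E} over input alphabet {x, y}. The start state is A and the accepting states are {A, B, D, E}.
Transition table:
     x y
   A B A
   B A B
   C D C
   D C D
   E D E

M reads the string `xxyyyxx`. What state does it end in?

A --x--> B
B --x--> A
A --y--> A
A --y--> A
A --y--> A
A --x--> B
B --x--> A

A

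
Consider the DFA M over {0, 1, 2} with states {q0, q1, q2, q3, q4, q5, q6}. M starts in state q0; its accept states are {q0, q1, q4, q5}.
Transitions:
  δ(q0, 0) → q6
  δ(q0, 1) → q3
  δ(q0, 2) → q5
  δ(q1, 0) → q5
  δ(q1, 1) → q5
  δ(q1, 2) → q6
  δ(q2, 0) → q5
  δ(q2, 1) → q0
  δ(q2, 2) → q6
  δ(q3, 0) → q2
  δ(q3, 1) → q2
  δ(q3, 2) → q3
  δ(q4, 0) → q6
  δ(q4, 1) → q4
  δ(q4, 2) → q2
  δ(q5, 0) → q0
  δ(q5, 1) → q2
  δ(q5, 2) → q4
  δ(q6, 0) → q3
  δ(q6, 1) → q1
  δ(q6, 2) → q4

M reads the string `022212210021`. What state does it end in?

q0 --0--> q6
q6 --2--> q4
q4 --2--> q2
q2 --2--> q6
q6 --1--> q1
q1 --2--> q6
q6 --2--> q4
q4 --1--> q4
q4 --0--> q6
q6 --0--> q3
q3 --2--> q3
q3 --1--> q2

q2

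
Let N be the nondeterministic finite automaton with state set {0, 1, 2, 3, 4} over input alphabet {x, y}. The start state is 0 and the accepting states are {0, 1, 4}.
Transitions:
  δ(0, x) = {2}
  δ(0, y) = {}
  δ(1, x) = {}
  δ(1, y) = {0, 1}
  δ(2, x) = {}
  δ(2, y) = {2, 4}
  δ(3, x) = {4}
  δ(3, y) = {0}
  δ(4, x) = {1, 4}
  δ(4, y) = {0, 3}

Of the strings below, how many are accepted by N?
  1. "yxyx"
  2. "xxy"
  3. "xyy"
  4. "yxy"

"yxyx": rejected
"xxy": rejected
"xyy": accepted
"yxy": rejected

1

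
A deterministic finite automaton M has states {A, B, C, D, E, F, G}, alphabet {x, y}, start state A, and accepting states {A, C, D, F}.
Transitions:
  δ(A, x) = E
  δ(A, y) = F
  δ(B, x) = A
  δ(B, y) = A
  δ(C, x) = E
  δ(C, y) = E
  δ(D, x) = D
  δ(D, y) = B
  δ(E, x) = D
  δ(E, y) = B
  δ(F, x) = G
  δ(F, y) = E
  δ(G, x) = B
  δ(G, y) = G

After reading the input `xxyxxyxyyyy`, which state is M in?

A --x--> E
E --x--> D
D --y--> B
B --x--> A
A --x--> E
E --y--> B
B --x--> A
A --y--> F
F --y--> E
E --y--> B
B --y--> A

A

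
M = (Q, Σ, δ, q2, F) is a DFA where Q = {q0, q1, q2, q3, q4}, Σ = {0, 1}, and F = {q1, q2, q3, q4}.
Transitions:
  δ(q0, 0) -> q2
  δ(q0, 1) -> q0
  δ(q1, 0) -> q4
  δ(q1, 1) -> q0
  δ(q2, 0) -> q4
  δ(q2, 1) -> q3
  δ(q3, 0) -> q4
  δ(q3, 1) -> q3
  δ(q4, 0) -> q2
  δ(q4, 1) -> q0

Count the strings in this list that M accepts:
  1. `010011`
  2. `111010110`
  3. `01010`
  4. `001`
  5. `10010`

`010011`: rejected
`111010110`: accepted
`01010`: accepted
`001`: accepted
`10010`: accepted

4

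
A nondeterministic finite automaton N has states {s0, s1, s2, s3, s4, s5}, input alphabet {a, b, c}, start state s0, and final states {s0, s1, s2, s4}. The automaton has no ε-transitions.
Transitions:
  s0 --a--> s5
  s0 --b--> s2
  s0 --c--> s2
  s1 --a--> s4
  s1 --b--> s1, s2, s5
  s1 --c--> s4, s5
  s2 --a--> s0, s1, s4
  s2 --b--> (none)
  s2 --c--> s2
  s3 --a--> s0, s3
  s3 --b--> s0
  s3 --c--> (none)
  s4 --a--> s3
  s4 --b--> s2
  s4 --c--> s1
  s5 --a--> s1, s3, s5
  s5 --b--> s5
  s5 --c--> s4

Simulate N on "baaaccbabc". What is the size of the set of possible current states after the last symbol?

3

Start: {s0}
read b: {s2}
read a: {s0, s1, s4}
read a: {s3, s4, s5}
read a: {s0, s1, s3, s5}
read c: {s2, s4, s5}
read c: {s1, s2, s4}
read b: {s1, s2, s5}
read a: {s0, s1, s3, s4, s5}
read b: {s0, s1, s2, s5}
read c: {s2, s4, s5}
Final reachable set {s2, s4, s5} has 3 states.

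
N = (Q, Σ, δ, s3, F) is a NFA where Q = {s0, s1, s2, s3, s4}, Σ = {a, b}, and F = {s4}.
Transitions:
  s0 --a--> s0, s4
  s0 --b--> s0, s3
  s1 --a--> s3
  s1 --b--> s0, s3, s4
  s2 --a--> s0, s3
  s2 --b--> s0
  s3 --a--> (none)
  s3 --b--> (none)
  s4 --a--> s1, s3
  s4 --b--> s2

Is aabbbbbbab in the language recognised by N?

Start: {s3}
read a: {}
The reachable set is empty and stays empty for the remaining 9 symbols.
Reachable ∩ accepting = {} — empty.

rejected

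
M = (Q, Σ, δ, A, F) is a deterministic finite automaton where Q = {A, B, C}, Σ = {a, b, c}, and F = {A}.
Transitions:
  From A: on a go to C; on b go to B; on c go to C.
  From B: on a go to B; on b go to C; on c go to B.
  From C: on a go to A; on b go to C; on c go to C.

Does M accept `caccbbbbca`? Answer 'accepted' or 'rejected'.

accepted

A --c--> C
C --a--> A
A --c--> C
C --c--> C
C --b--> C
C --b--> C
C --b--> C
C --b--> C
C --c--> C
C --a--> A
End in state A, which is an accepting state.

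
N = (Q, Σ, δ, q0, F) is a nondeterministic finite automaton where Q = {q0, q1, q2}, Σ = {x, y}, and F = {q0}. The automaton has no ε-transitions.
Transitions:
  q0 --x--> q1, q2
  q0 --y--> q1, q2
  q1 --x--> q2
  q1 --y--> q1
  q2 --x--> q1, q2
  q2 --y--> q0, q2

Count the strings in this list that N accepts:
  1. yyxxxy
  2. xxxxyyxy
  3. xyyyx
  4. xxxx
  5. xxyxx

yyxxxy: accepted
xxxxyyxy: accepted
xyyyx: rejected
xxxx: rejected
xxyxx: rejected

2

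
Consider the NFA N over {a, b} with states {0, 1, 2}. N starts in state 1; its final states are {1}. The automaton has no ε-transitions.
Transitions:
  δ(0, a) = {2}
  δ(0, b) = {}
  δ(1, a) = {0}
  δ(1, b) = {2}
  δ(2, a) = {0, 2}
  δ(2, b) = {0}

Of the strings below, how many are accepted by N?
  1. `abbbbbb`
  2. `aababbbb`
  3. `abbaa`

0

`abbbbbb`: rejected
`aababbbb`: rejected
`abbaa`: rejected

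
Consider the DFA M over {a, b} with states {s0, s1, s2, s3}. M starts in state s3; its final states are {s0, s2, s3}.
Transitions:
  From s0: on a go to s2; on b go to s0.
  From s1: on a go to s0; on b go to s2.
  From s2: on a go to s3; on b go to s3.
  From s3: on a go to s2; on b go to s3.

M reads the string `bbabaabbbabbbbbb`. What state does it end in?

s3

s3 --b--> s3
s3 --b--> s3
s3 --a--> s2
s2 --b--> s3
s3 --a--> s2
s2 --a--> s3
s3 --b--> s3
s3 --b--> s3
s3 --b--> s3
s3 --a--> s2
s2 --b--> s3
s3 --b--> s3
s3 --b--> s3
s3 --b--> s3
s3 --b--> s3
s3 --b--> s3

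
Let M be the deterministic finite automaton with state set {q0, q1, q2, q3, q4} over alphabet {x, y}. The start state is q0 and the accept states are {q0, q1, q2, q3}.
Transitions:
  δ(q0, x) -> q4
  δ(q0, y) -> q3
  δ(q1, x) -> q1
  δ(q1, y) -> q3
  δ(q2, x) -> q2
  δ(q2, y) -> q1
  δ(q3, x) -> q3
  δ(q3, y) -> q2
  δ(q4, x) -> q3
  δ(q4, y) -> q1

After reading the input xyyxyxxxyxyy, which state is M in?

q0 --x--> q4
q4 --y--> q1
q1 --y--> q3
q3 --x--> q3
q3 --y--> q2
q2 --x--> q2
q2 --x--> q2
q2 --x--> q2
q2 --y--> q1
q1 --x--> q1
q1 --y--> q3
q3 --y--> q2

q2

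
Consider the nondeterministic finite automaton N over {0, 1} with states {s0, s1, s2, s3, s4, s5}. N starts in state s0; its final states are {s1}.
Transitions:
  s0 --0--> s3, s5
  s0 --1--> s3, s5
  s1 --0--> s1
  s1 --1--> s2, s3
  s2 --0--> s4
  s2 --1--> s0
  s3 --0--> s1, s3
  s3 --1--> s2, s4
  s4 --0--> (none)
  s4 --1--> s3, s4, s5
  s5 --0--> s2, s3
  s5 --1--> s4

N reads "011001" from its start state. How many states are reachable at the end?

5

Start: {s0}
read 0: {s3, s5}
read 1: {s2, s4}
read 1: {s0, s3, s4, s5}
read 0: {s1, s2, s3, s5}
read 0: {s1, s2, s3, s4}
read 1: {s0, s2, s3, s4, s5}
Final reachable set {s0, s2, s3, s4, s5} has 5 states.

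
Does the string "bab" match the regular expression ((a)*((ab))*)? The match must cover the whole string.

No split of bab into u·v has (a)* matching u and ((ab))* matching v.

no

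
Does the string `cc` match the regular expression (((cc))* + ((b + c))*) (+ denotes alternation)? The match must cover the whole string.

yes

The left alternative ((cc))* matches cc.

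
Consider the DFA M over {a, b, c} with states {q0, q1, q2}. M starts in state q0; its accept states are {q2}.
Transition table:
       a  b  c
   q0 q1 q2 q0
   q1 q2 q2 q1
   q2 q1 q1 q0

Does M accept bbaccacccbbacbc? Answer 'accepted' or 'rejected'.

q0 --b--> q2
q2 --b--> q1
q1 --a--> q2
q2 --c--> q0
q0 --c--> q0
q0 --a--> q1
q1 --c--> q1
q1 --c--> q1
q1 --c--> q1
q1 --b--> q2
q2 --b--> q1
q1 --a--> q2
q2 --c--> q0
q0 --b--> q2
q2 --c--> q0
End in state q0, which is not an accepting state.

rejected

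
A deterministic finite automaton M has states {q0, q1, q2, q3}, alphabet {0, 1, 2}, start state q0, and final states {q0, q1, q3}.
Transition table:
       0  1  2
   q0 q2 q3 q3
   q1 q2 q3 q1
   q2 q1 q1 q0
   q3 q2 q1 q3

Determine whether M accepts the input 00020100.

accepted

q0 --0--> q2
q2 --0--> q1
q1 --0--> q2
q2 --2--> q0
q0 --0--> q2
q2 --1--> q1
q1 --0--> q2
q2 --0--> q1
End in state q1, which is an accepting state.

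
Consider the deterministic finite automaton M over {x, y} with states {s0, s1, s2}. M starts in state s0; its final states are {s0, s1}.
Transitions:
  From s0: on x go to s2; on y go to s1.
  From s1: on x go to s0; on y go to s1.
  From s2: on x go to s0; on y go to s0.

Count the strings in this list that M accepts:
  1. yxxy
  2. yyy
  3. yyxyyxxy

3

yxxy: accepted
yyy: accepted
yyxyyxxy: accepted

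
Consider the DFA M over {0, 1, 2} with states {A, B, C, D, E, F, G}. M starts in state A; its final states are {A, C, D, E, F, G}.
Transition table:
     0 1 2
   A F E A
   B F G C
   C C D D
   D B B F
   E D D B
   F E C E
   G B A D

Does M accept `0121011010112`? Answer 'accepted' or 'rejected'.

A --0--> F
F --1--> C
C --2--> D
D --1--> B
B --0--> F
F --1--> C
C --1--> D
D --0--> B
B --1--> G
G --0--> B
B --1--> G
G --1--> A
A --2--> A
End in state A, which is an accepting state.

accepted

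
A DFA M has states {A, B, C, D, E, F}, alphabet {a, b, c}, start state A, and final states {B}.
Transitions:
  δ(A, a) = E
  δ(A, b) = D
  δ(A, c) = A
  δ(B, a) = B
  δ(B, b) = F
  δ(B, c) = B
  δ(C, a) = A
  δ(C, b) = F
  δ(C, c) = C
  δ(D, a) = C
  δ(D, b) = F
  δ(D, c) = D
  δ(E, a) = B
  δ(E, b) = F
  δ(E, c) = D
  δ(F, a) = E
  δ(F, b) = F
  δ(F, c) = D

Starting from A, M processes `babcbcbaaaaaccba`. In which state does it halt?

A --b--> D
D --a--> C
C --b--> F
F --c--> D
D --b--> F
F --c--> D
D --b--> F
F --a--> E
E --a--> B
B --a--> B
B --a--> B
B --a--> B
B --c--> B
B --c--> B
B --b--> F
F --a--> E

E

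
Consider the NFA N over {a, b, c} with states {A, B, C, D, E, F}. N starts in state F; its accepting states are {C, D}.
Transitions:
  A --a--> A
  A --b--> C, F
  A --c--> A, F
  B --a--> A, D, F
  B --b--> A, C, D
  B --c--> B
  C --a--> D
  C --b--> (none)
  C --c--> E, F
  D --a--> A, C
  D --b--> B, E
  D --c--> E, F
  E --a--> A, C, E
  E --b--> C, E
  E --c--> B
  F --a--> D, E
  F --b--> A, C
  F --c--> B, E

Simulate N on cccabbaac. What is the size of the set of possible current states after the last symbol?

Start: {F}
read c: {B, E}
read c: {B}
read c: {B}
read a: {A, D, F}
read b: {A, B, C, E, F}
read b: {A, C, D, E, F}
read a: {A, C, D, E}
read a: {A, C, D, E}
read c: {A, B, E, F}
Final reachable set {A, B, E, F} has 4 states.

4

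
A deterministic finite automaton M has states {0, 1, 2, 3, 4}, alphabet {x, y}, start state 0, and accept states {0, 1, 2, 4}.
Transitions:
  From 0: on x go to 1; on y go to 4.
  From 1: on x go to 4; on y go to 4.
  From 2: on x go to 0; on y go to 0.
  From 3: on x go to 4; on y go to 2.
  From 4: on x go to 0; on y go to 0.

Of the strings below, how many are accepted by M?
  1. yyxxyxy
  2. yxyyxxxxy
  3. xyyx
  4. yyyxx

yyxxyxy: accepted
yxyyxxxxy: accepted
xyyx: accepted
yyyxx: accepted

4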